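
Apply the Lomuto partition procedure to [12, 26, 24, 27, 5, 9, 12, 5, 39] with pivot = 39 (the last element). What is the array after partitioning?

Lomuto partition with pivot = 39:

Initial array: [12, 26, 24, 27, 5, 9, 12, 5, 39]

arr[0]=12 <= 39: swap with position 0, array becomes [12, 26, 24, 27, 5, 9, 12, 5, 39]
arr[1]=26 <= 39: swap with position 1, array becomes [12, 26, 24, 27, 5, 9, 12, 5, 39]
arr[2]=24 <= 39: swap with position 2, array becomes [12, 26, 24, 27, 5, 9, 12, 5, 39]
arr[3]=27 <= 39: swap with position 3, array becomes [12, 26, 24, 27, 5, 9, 12, 5, 39]
arr[4]=5 <= 39: swap with position 4, array becomes [12, 26, 24, 27, 5, 9, 12, 5, 39]
arr[5]=9 <= 39: swap with position 5, array becomes [12, 26, 24, 27, 5, 9, 12, 5, 39]
arr[6]=12 <= 39: swap with position 6, array becomes [12, 26, 24, 27, 5, 9, 12, 5, 39]
arr[7]=5 <= 39: swap with position 7, array becomes [12, 26, 24, 27, 5, 9, 12, 5, 39]

Place pivot at position 8: [12, 26, 24, 27, 5, 9, 12, 5, 39]
Pivot position: 8

After partitioning with pivot 39, the array becomes [12, 26, 24, 27, 5, 9, 12, 5, 39]. The pivot is placed at index 8. All elements to the left of the pivot are <= 39, and all elements to the right are > 39.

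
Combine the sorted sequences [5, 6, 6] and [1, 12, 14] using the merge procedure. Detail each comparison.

Merging process:

Compare 5 vs 1: take 1 from right. Merged: [1]
Compare 5 vs 12: take 5 from left. Merged: [1, 5]
Compare 6 vs 12: take 6 from left. Merged: [1, 5, 6]
Compare 6 vs 12: take 6 from left. Merged: [1, 5, 6, 6]
Append remaining from right: [12, 14]. Merged: [1, 5, 6, 6, 12, 14]

Final merged array: [1, 5, 6, 6, 12, 14]
Total comparisons: 4

The merged array is [1, 5, 6, 6, 12, 14], requiring 4 comparisons. The merge step runs in O(n) time where n is the total number of elements.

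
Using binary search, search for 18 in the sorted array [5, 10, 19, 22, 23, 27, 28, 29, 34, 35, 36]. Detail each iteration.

Binary search for 18 in [5, 10, 19, 22, 23, 27, 28, 29, 34, 35, 36]:

lo=0, hi=10, mid=5, arr[mid]=27 -> 27 > 18, search left half
lo=0, hi=4, mid=2, arr[mid]=19 -> 19 > 18, search left half
lo=0, hi=1, mid=0, arr[mid]=5 -> 5 < 18, search right half
lo=1, hi=1, mid=1, arr[mid]=10 -> 10 < 18, search right half
lo=2 > hi=1, target 18 not found

Binary search determines that 18 is not in the array after 4 comparisons. The search space was exhausted without finding the target.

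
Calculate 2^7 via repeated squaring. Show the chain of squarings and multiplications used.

Computing 2^7 by squaring (build up from 2^1; each line after the first costs one multiplication):

2^1 = 2
2^2 = (2^1)^2 = 2^2 = 4
2^3 = 2 * 2^2 = 2 * 4 = 8
2^6 = (2^3)^2 = 8^2 = 64
2^7 = 2 * 2^6 = 2 * 64 = 128

Result: 128
Multiplications needed: 4 (4 lines after 2^1)

2^7 = 128. Using exponentiation by squaring, this requires 4 multiplications. The key idea: if the exponent is even, square the half-power; if odd, multiply by the base once.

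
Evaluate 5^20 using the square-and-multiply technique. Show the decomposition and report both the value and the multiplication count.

Computing 5^20 by squaring (build up from 5^1; each line after the first costs one multiplication):

5^1 = 5
5^2 = (5^1)^2 = 5^2 = 25
5^4 = (5^2)^2 = 25^2 = 625
5^5 = 5 * 5^4 = 5 * 625 = 3125
5^10 = (5^5)^2 = 3125^2 = 9765625
5^20 = (5^10)^2 = 9765625^2 = 95367431640625

Result: 95367431640625
Multiplications needed: 5 (5 lines after 5^1)

5^20 = 95367431640625. Using exponentiation by squaring, this requires 5 multiplications. The key idea: if the exponent is even, square the half-power; if odd, multiply by the base once.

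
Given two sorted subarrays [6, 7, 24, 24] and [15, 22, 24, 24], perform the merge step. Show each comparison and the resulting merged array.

Merging process:

Compare 6 vs 15: take 6 from left. Merged: [6]
Compare 7 vs 15: take 7 from left. Merged: [6, 7]
Compare 24 vs 15: take 15 from right. Merged: [6, 7, 15]
Compare 24 vs 22: take 22 from right. Merged: [6, 7, 15, 22]
Compare 24 vs 24: take 24 from left. Merged: [6, 7, 15, 22, 24]
Compare 24 vs 24: take 24 from left. Merged: [6, 7, 15, 22, 24, 24]
Append remaining from right: [24, 24]. Merged: [6, 7, 15, 22, 24, 24, 24, 24]

Final merged array: [6, 7, 15, 22, 24, 24, 24, 24]
Total comparisons: 6

The merged array is [6, 7, 15, 22, 24, 24, 24, 24], requiring 6 comparisons. The merge step runs in O(n) time where n is the total number of elements.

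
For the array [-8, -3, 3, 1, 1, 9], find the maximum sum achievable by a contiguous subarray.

Using Kadane's algorithm on [-8, -3, 3, 1, 1, 9]:

Scanning through the array:
Position 1 (value -3): max_ending_here = -3, max_so_far = -3
Position 2 (value 3): max_ending_here = 3, max_so_far = 3
Position 3 (value 1): max_ending_here = 4, max_so_far = 4
Position 4 (value 1): max_ending_here = 5, max_so_far = 5
Position 5 (value 9): max_ending_here = 14, max_so_far = 14

Maximum subarray: [3, 1, 1, 9]
Maximum sum: 14

The maximum subarray is [3, 1, 1, 9] with sum 14. This subarray runs from index 2 to index 5.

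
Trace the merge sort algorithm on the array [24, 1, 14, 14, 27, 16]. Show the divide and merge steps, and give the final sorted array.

Merge sort trace:

Split: [24, 1, 14, 14, 27, 16] -> [24, 1, 14] and [14, 27, 16]
  Split: [24, 1, 14] -> [24] and [1, 14]
    Split: [1, 14] -> [1] and [14]
    Merge: [1] + [14] -> [1, 14]
  Merge: [24] + [1, 14] -> [1, 14, 24]
  Split: [14, 27, 16] -> [14] and [27, 16]
    Split: [27, 16] -> [27] and [16]
    Merge: [27] + [16] -> [16, 27]
  Merge: [14] + [16, 27] -> [14, 16, 27]
Merge: [1, 14, 24] + [14, 16, 27] -> [1, 14, 14, 16, 24, 27]

Final sorted array: [1, 14, 14, 16, 24, 27]

The merge sort proceeds by recursively splitting the array and merging sorted halves.
After all merges, the sorted array is [1, 14, 14, 16, 24, 27].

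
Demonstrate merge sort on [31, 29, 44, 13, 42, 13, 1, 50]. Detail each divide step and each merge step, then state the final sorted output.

Merge sort trace:

Split: [31, 29, 44, 13, 42, 13, 1, 50] -> [31, 29, 44, 13] and [42, 13, 1, 50]
  Split: [31, 29, 44, 13] -> [31, 29] and [44, 13]
    Split: [31, 29] -> [31] and [29]
    Merge: [31] + [29] -> [29, 31]
    Split: [44, 13] -> [44] and [13]
    Merge: [44] + [13] -> [13, 44]
  Merge: [29, 31] + [13, 44] -> [13, 29, 31, 44]
  Split: [42, 13, 1, 50] -> [42, 13] and [1, 50]
    Split: [42, 13] -> [42] and [13]
    Merge: [42] + [13] -> [13, 42]
    Split: [1, 50] -> [1] and [50]
    Merge: [1] + [50] -> [1, 50]
  Merge: [13, 42] + [1, 50] -> [1, 13, 42, 50]
Merge: [13, 29, 31, 44] + [1, 13, 42, 50] -> [1, 13, 13, 29, 31, 42, 44, 50]

Final sorted array: [1, 13, 13, 29, 31, 42, 44, 50]

The merge sort proceeds by recursively splitting the array and merging sorted halves.
After all merges, the sorted array is [1, 13, 13, 29, 31, 42, 44, 50].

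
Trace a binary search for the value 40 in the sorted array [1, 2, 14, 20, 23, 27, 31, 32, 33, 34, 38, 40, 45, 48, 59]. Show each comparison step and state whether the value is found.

Binary search for 40 in [1, 2, 14, 20, 23, 27, 31, 32, 33, 34, 38, 40, 45, 48, 59]:

lo=0, hi=14, mid=7, arr[mid]=32 -> 32 < 40, search right half
lo=8, hi=14, mid=11, arr[mid]=40 -> Found target at index 11!

Binary search finds 40 at index 11 after 2 comparisons. The search repeatedly halves the search space by comparing with the middle element.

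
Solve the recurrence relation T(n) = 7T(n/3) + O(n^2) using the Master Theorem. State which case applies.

Master Theorem for T(n) = 7T(n/3) + O(n^2):

a = 7, b = 3, c = 2
log_b(a) = log_3(7) = 1.7712

Case 3: c = 2 > log_3(7) = 1.7712
T(n) = O(n^2) = O(n^2)

For T(n) = 7T(n/3) + O(n^2): log_3(7) = 1.7712. This is Case 3 of the Master Theorem (c > log_b(a), work dominated by root), giving O(n^2).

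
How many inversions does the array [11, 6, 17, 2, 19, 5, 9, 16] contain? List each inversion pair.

Finding inversions in [11, 6, 17, 2, 19, 5, 9, 16]:

(0, 1): arr[0]=11 > arr[1]=6
(0, 3): arr[0]=11 > arr[3]=2
(0, 5): arr[0]=11 > arr[5]=5
(0, 6): arr[0]=11 > arr[6]=9
(1, 3): arr[1]=6 > arr[3]=2
(1, 5): arr[1]=6 > arr[5]=5
(2, 3): arr[2]=17 > arr[3]=2
(2, 5): arr[2]=17 > arr[5]=5
(2, 6): arr[2]=17 > arr[6]=9
(2, 7): arr[2]=17 > arr[7]=16
(4, 5): arr[4]=19 > arr[5]=5
(4, 6): arr[4]=19 > arr[6]=9
(4, 7): arr[4]=19 > arr[7]=16

Total inversions: 13

The array has 13 inversion(s): (0,1), (0,3), (0,5), (0,6), (1,3), (1,5), (2,3), (2,5), (2,6), (2,7), (4,5), (4,6), (4,7). Each pair (i,j) satisfies i < j and arr[i] > arr[j].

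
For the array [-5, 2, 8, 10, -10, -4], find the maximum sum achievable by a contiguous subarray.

Using Kadane's algorithm on [-5, 2, 8, 10, -10, -4]:

Scanning through the array:
Position 1 (value 2): max_ending_here = 2, max_so_far = 2
Position 2 (value 8): max_ending_here = 10, max_so_far = 10
Position 3 (value 10): max_ending_here = 20, max_so_far = 20
Position 4 (value -10): max_ending_here = 10, max_so_far = 20
Position 5 (value -4): max_ending_here = 6, max_so_far = 20

Maximum subarray: [2, 8, 10]
Maximum sum: 20

The maximum subarray is [2, 8, 10] with sum 20. This subarray runs from index 1 to index 3.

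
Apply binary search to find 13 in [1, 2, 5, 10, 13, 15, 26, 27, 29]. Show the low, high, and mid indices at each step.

Binary search for 13 in [1, 2, 5, 10, 13, 15, 26, 27, 29]:

lo=0, hi=8, mid=4, arr[mid]=13 -> Found target at index 4!

Binary search finds 13 at index 4 after 1 comparisons. The search repeatedly halves the search space by comparing with the middle element.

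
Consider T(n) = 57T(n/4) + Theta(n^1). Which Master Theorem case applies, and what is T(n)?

Master Theorem for T(n) = 57T(n/4) + O(n^1):

a = 57, b = 4, c = 1
log_b(a) = log_4(57) = 2.9164

Case 1: c = 1 < log_4(57) = 2.9164
T(n) = O(n^(log_4 57))

For T(n) = 57T(n/4) + O(n^1): log_4(57) = 2.9164. This is Case 1 of the Master Theorem (c < log_b(a), work dominated by leaves), giving O(n^(log_4 57)).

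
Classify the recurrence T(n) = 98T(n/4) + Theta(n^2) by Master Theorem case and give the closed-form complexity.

Master Theorem for T(n) = 98T(n/4) + O(n^2):

a = 98, b = 4, c = 2
log_b(a) = log_4(98) = 3.3074

Case 1: c = 2 < log_4(98) = 3.3074
T(n) = O(n^(log_4 98))

For T(n) = 98T(n/4) + O(n^2): log_4(98) = 3.3074. This is Case 1 of the Master Theorem (c < log_b(a), work dominated by leaves), giving O(n^(log_4 98)).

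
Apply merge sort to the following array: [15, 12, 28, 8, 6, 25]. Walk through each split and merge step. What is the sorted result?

Merge sort trace:

Split: [15, 12, 28, 8, 6, 25] -> [15, 12, 28] and [8, 6, 25]
  Split: [15, 12, 28] -> [15] and [12, 28]
    Split: [12, 28] -> [12] and [28]
    Merge: [12] + [28] -> [12, 28]
  Merge: [15] + [12, 28] -> [12, 15, 28]
  Split: [8, 6, 25] -> [8] and [6, 25]
    Split: [6, 25] -> [6] and [25]
    Merge: [6] + [25] -> [6, 25]
  Merge: [8] + [6, 25] -> [6, 8, 25]
Merge: [12, 15, 28] + [6, 8, 25] -> [6, 8, 12, 15, 25, 28]

Final sorted array: [6, 8, 12, 15, 25, 28]

The merge sort proceeds by recursively splitting the array and merging sorted halves.
After all merges, the sorted array is [6, 8, 12, 15, 25, 28].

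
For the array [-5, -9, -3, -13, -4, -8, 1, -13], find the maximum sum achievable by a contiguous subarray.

Using Kadane's algorithm on [-5, -9, -3, -13, -4, -8, 1, -13]:

Scanning through the array:
Position 1 (value -9): max_ending_here = -9, max_so_far = -5
Position 2 (value -3): max_ending_here = -3, max_so_far = -3
Position 3 (value -13): max_ending_here = -13, max_so_far = -3
Position 4 (value -4): max_ending_here = -4, max_so_far = -3
Position 5 (value -8): max_ending_here = -8, max_so_far = -3
Position 6 (value 1): max_ending_here = 1, max_so_far = 1
Position 7 (value -13): max_ending_here = -12, max_so_far = 1

Maximum subarray: [1]
Maximum sum: 1

The maximum subarray is [1] with sum 1. This subarray runs from index 6 to index 6.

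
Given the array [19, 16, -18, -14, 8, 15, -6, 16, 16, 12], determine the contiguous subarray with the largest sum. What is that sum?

Using Kadane's algorithm on [19, 16, -18, -14, 8, 15, -6, 16, 16, 12]:

Scanning through the array:
Position 1 (value 16): max_ending_here = 35, max_so_far = 35
Position 2 (value -18): max_ending_here = 17, max_so_far = 35
Position 3 (value -14): max_ending_here = 3, max_so_far = 35
Position 4 (value 8): max_ending_here = 11, max_so_far = 35
Position 5 (value 15): max_ending_here = 26, max_so_far = 35
Position 6 (value -6): max_ending_here = 20, max_so_far = 35
Position 7 (value 16): max_ending_here = 36, max_so_far = 36
Position 8 (value 16): max_ending_here = 52, max_so_far = 52
Position 9 (value 12): max_ending_here = 64, max_so_far = 64

Maximum subarray: [19, 16, -18, -14, 8, 15, -6, 16, 16, 12]
Maximum sum: 64

The maximum subarray is [19, 16, -18, -14, 8, 15, -6, 16, 16, 12] with sum 64. This subarray runs from index 0 to index 9.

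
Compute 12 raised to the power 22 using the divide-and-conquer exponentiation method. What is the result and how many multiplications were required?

Computing 12^22 by squaring (build up from 12^1; each line after the first costs one multiplication):

12^1 = 12
12^2 = (12^1)^2 = 12^2 = 144
12^4 = (12^2)^2 = 144^2 = 20736
12^5 = 12 * 12^4 = 12 * 20736 = 248832
12^10 = (12^5)^2 = 248832^2 = 61917364224
12^11 = 12 * 12^10 = 12 * 61917364224 = 743008370688
12^22 = (12^11)^2 = 743008370688^2 = 552061438912436417593344

Result: 552061438912436417593344
Multiplications needed: 6 (6 lines after 12^1)

12^22 = 552061438912436417593344. Using exponentiation by squaring, this requires 6 multiplications. The key idea: if the exponent is even, square the half-power; if odd, multiply by the base once.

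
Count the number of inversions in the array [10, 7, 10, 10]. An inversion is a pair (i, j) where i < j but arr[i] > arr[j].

Finding inversions in [10, 7, 10, 10]:

(0, 1): arr[0]=10 > arr[1]=7

Total inversions: 1

The array has 1 inversion(s): (0,1). Each pair (i,j) satisfies i < j and arr[i] > arr[j].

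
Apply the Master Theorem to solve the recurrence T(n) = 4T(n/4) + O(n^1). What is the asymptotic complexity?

Master Theorem for T(n) = 4T(n/4) + O(n^1):

a = 4, b = 4, c = 1
log_b(a) = log_4(4) = 1.0000

Case 2: c = 1 = log_4(4) = 1.0000
T(n) = O(n^1 log n) = O(n log n)

For T(n) = 4T(n/4) + O(n^1): log_4(4) = 1.0000. This is Case 2 of the Master Theorem (c = log_b(a), equal work at all levels), giving O(n log n).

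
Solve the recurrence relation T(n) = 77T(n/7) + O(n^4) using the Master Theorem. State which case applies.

Master Theorem for T(n) = 77T(n/7) + O(n^4):

a = 77, b = 7, c = 4
log_b(a) = log_7(77) = 2.2323

Case 3: c = 4 > log_7(77) = 2.2323
T(n) = O(n^4) = O(n^4)

For T(n) = 77T(n/7) + O(n^4): log_7(77) = 2.2323. This is Case 3 of the Master Theorem (c > log_b(a), work dominated by root), giving O(n^4).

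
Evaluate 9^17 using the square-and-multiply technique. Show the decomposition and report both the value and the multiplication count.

Computing 9^17 by squaring (build up from 9^1; each line after the first costs one multiplication):

9^1 = 9
9^2 = (9^1)^2 = 9^2 = 81
9^4 = (9^2)^2 = 81^2 = 6561
9^8 = (9^4)^2 = 6561^2 = 43046721
9^16 = (9^8)^2 = 43046721^2 = 1853020188851841
9^17 = 9 * 9^16 = 9 * 1853020188851841 = 16677181699666569

Result: 16677181699666569
Multiplications needed: 5 (5 lines after 9^1)

9^17 = 16677181699666569. Using exponentiation by squaring, this requires 5 multiplications. The key idea: if the exponent is even, square the half-power; if odd, multiply by the base once.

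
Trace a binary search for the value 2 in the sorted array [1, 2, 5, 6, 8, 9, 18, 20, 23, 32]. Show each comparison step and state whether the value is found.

Binary search for 2 in [1, 2, 5, 6, 8, 9, 18, 20, 23, 32]:

lo=0, hi=9, mid=4, arr[mid]=8 -> 8 > 2, search left half
lo=0, hi=3, mid=1, arr[mid]=2 -> Found target at index 1!

Binary search finds 2 at index 1 after 2 comparisons. The search repeatedly halves the search space by comparing with the middle element.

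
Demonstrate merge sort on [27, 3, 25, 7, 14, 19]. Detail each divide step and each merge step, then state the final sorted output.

Merge sort trace:

Split: [27, 3, 25, 7, 14, 19] -> [27, 3, 25] and [7, 14, 19]
  Split: [27, 3, 25] -> [27] and [3, 25]
    Split: [3, 25] -> [3] and [25]
    Merge: [3] + [25] -> [3, 25]
  Merge: [27] + [3, 25] -> [3, 25, 27]
  Split: [7, 14, 19] -> [7] and [14, 19]
    Split: [14, 19] -> [14] and [19]
    Merge: [14] + [19] -> [14, 19]
  Merge: [7] + [14, 19] -> [7, 14, 19]
Merge: [3, 25, 27] + [7, 14, 19] -> [3, 7, 14, 19, 25, 27]

Final sorted array: [3, 7, 14, 19, 25, 27]

The merge sort proceeds by recursively splitting the array and merging sorted halves.
After all merges, the sorted array is [3, 7, 14, 19, 25, 27].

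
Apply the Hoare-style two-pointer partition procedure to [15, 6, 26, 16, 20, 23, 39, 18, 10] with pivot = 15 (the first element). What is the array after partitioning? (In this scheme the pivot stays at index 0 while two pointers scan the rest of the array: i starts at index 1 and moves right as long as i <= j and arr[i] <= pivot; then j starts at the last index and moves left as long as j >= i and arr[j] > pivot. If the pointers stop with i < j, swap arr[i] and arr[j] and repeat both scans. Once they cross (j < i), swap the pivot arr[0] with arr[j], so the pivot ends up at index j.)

Hoare-style two-pointer partition with pivot = 15:

Initial array: [15, 6, 26, 16, 20, 23, 39, 18, 10]

Pointers start at i = 1, j = 8.
i stops at index 2 (arr[2]=26 > 15), j stops at index 8 (arr[8]=10 <= 15): swap arr[2] and arr[8], array becomes [15, 6, 10, 16, 20, 23, 39, 18, 26]
i ends at 3, j ends at 2: the pointers have crossed (j < i), so scanning stops.

Swap pivot arr[0] with arr[2] to place pivot at position 2: [10, 6, 15, 16, 20, 23, 39, 18, 26]
Pivot position: 2

After partitioning with pivot 15, the array becomes [10, 6, 15, 16, 20, 23, 39, 18, 26]. The pivot is placed at index 2. All elements to the left of the pivot are <= 15, and all elements to the right are > 15.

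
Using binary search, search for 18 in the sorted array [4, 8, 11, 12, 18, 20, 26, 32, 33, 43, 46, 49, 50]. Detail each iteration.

Binary search for 18 in [4, 8, 11, 12, 18, 20, 26, 32, 33, 43, 46, 49, 50]:

lo=0, hi=12, mid=6, arr[mid]=26 -> 26 > 18, search left half
lo=0, hi=5, mid=2, arr[mid]=11 -> 11 < 18, search right half
lo=3, hi=5, mid=4, arr[mid]=18 -> Found target at index 4!

Binary search finds 18 at index 4 after 3 comparisons. The search repeatedly halves the search space by comparing with the middle element.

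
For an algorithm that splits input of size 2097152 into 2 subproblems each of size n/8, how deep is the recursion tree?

For divide and conquer with division factor 8:

Problem sizes at each level:
Level 0: 2097152
Level 1: 262144
Level 2: 32768
Level 3: 4096
Level 4: 512
Level 5: 64
Level 6: 8
Level 7: 1

The root is level 0 and the size-1 base case is level 7 (the tree spans levels 0 through 7, i.e. 8 levels counting the root), so the depth is the number of divisions: log_8(2097152) = 7

The recursion tree depth is log_8(2097152) = 7. At each level, the problem size is divided by 8, so it takes 7 divisions to reduce to a base case of size 1. The algorithm makes 2 recursive calls at each level.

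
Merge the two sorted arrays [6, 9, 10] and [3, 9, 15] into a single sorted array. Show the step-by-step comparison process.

Merging process:

Compare 6 vs 3: take 3 from right. Merged: [3]
Compare 6 vs 9: take 6 from left. Merged: [3, 6]
Compare 9 vs 9: take 9 from left. Merged: [3, 6, 9]
Compare 10 vs 9: take 9 from right. Merged: [3, 6, 9, 9]
Compare 10 vs 15: take 10 from left. Merged: [3, 6, 9, 9, 10]
Append remaining from right: [15]. Merged: [3, 6, 9, 9, 10, 15]

Final merged array: [3, 6, 9, 9, 10, 15]
Total comparisons: 5

The merged array is [3, 6, 9, 9, 10, 15], requiring 5 comparisons. The merge step runs in O(n) time where n is the total number of elements.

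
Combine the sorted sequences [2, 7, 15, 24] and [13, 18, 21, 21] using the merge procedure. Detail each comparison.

Merging process:

Compare 2 vs 13: take 2 from left. Merged: [2]
Compare 7 vs 13: take 7 from left. Merged: [2, 7]
Compare 15 vs 13: take 13 from right. Merged: [2, 7, 13]
Compare 15 vs 18: take 15 from left. Merged: [2, 7, 13, 15]
Compare 24 vs 18: take 18 from right. Merged: [2, 7, 13, 15, 18]
Compare 24 vs 21: take 21 from right. Merged: [2, 7, 13, 15, 18, 21]
Compare 24 vs 21: take 21 from right. Merged: [2, 7, 13, 15, 18, 21, 21]
Append remaining from left: [24]. Merged: [2, 7, 13, 15, 18, 21, 21, 24]

Final merged array: [2, 7, 13, 15, 18, 21, 21, 24]
Total comparisons: 7

The merged array is [2, 7, 13, 15, 18, 21, 21, 24], requiring 7 comparisons. The merge step runs in O(n) time where n is the total number of elements.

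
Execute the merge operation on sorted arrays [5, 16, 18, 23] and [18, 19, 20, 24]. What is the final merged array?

Merging process:

Compare 5 vs 18: take 5 from left. Merged: [5]
Compare 16 vs 18: take 16 from left. Merged: [5, 16]
Compare 18 vs 18: take 18 from left. Merged: [5, 16, 18]
Compare 23 vs 18: take 18 from right. Merged: [5, 16, 18, 18]
Compare 23 vs 19: take 19 from right. Merged: [5, 16, 18, 18, 19]
Compare 23 vs 20: take 20 from right. Merged: [5, 16, 18, 18, 19, 20]
Compare 23 vs 24: take 23 from left. Merged: [5, 16, 18, 18, 19, 20, 23]
Append remaining from right: [24]. Merged: [5, 16, 18, 18, 19, 20, 23, 24]

Final merged array: [5, 16, 18, 18, 19, 20, 23, 24]
Total comparisons: 7

The merged array is [5, 16, 18, 18, 19, 20, 23, 24], requiring 7 comparisons. The merge step runs in O(n) time where n is the total number of elements.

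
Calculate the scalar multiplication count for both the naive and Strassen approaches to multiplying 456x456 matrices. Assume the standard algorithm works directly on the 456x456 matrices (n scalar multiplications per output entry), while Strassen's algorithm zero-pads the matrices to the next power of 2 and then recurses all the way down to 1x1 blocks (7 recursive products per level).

Matrix multiplication for 456x456 matrices:

Strassen's algorithm requires power-of-2 dimensions. Pad 456x456 to 512x512 (next power of 2).

Standard algorithm: 456^3 = 94818816 multiplications
Strassen's algorithm: 7^(log2(512)) = 7^9 = 40353607 multiplications
Savings: 94818816 - 40353607 = 54465209 multiplications

Standard: 94818816 multiplications (456^3). Strassen: 40353607 multiplications (7^9, after padding to 512x512). Strassen reduces 8 recursive multiplications to 7 at each level.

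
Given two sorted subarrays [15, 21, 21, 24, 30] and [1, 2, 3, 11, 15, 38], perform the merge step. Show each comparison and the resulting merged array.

Merging process:

Compare 15 vs 1: take 1 from right. Merged: [1]
Compare 15 vs 2: take 2 from right. Merged: [1, 2]
Compare 15 vs 3: take 3 from right. Merged: [1, 2, 3]
Compare 15 vs 11: take 11 from right. Merged: [1, 2, 3, 11]
Compare 15 vs 15: take 15 from left. Merged: [1, 2, 3, 11, 15]
Compare 21 vs 15: take 15 from right. Merged: [1, 2, 3, 11, 15, 15]
Compare 21 vs 38: take 21 from left. Merged: [1, 2, 3, 11, 15, 15, 21]
Compare 21 vs 38: take 21 from left. Merged: [1, 2, 3, 11, 15, 15, 21, 21]
Compare 24 vs 38: take 24 from left. Merged: [1, 2, 3, 11, 15, 15, 21, 21, 24]
Compare 30 vs 38: take 30 from left. Merged: [1, 2, 3, 11, 15, 15, 21, 21, 24, 30]
Append remaining from right: [38]. Merged: [1, 2, 3, 11, 15, 15, 21, 21, 24, 30, 38]

Final merged array: [1, 2, 3, 11, 15, 15, 21, 21, 24, 30, 38]
Total comparisons: 10

The merged array is [1, 2, 3, 11, 15, 15, 21, 21, 24, 30, 38], requiring 10 comparisons. The merge step runs in O(n) time where n is the total number of elements.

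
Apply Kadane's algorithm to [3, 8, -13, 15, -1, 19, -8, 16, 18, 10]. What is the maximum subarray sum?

Using Kadane's algorithm on [3, 8, -13, 15, -1, 19, -8, 16, 18, 10]:

Scanning through the array:
Position 1 (value 8): max_ending_here = 11, max_so_far = 11
Position 2 (value -13): max_ending_here = -2, max_so_far = 11
Position 3 (value 15): max_ending_here = 15, max_so_far = 15
Position 4 (value -1): max_ending_here = 14, max_so_far = 15
Position 5 (value 19): max_ending_here = 33, max_so_far = 33
Position 6 (value -8): max_ending_here = 25, max_so_far = 33
Position 7 (value 16): max_ending_here = 41, max_so_far = 41
Position 8 (value 18): max_ending_here = 59, max_so_far = 59
Position 9 (value 10): max_ending_here = 69, max_so_far = 69

Maximum subarray: [15, -1, 19, -8, 16, 18, 10]
Maximum sum: 69

The maximum subarray is [15, -1, 19, -8, 16, 18, 10] with sum 69. This subarray runs from index 3 to index 9.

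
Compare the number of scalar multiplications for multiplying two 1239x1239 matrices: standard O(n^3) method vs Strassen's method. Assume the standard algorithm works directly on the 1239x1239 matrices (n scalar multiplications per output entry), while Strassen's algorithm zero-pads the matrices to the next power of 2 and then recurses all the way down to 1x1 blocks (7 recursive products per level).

Matrix multiplication for 1239x1239 matrices:

Strassen's algorithm requires power-of-2 dimensions. Pad 1239x1239 to 2048x2048 (next power of 2).

Standard algorithm: 1239^3 = 1902014919 multiplications
Strassen's algorithm: 7^(log2(2048)) = 7^11 = 1977326743 multiplications
Difference: 1902014919 - 1977326743 = -75311824 (Strassen uses MORE here due to padding overhead — for small or just-over-power-of-2 n, padding can outweigh the per-level savings)

Standard: 1902014919 multiplications (1239^3). Strassen: 1977326743 multiplications (7^11, after padding to 2048x2048). Strassen reduces 8 recursive multiplications to 7 at each level.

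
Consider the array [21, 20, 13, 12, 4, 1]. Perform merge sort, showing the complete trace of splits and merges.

Merge sort trace:

Split: [21, 20, 13, 12, 4, 1] -> [21, 20, 13] and [12, 4, 1]
  Split: [21, 20, 13] -> [21] and [20, 13]
    Split: [20, 13] -> [20] and [13]
    Merge: [20] + [13] -> [13, 20]
  Merge: [21] + [13, 20] -> [13, 20, 21]
  Split: [12, 4, 1] -> [12] and [4, 1]
    Split: [4, 1] -> [4] and [1]
    Merge: [4] + [1] -> [1, 4]
  Merge: [12] + [1, 4] -> [1, 4, 12]
Merge: [13, 20, 21] + [1, 4, 12] -> [1, 4, 12, 13, 20, 21]

Final sorted array: [1, 4, 12, 13, 20, 21]

The merge sort proceeds by recursively splitting the array and merging sorted halves.
After all merges, the sorted array is [1, 4, 12, 13, 20, 21].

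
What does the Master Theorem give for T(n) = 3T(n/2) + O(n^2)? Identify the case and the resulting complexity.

Master Theorem for T(n) = 3T(n/2) + O(n^2):

a = 3, b = 2, c = 2
log_b(a) = log_2(3) = 1.5850

Case 3: c = 2 > log_2(3) = 1.5850
T(n) = O(n^2) = O(n^2)

For T(n) = 3T(n/2) + O(n^2): log_2(3) = 1.5850. This is Case 3 of the Master Theorem (c > log_b(a), work dominated by root), giving O(n^2).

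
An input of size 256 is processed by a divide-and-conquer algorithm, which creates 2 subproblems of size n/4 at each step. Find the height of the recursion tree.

For divide and conquer with division factor 4:

Problem sizes at each level:
Level 0: 256
Level 1: 64
Level 2: 16
Level 3: 4
Level 4: 1

The root is level 0 and the size-1 base case is level 4 (the tree spans levels 0 through 4, i.e. 5 levels counting the root), so the depth is the number of divisions: log_4(256) = 4

The recursion tree depth is log_4(256) = 4. At each level, the problem size is divided by 4, so it takes 4 divisions to reduce to a base case of size 1. The algorithm makes 2 recursive calls at each level.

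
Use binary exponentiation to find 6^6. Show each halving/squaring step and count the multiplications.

Computing 6^6 by squaring (build up from 6^1; each line after the first costs one multiplication):

6^1 = 6
6^2 = (6^1)^2 = 6^2 = 36
6^3 = 6 * 6^2 = 6 * 36 = 216
6^6 = (6^3)^2 = 216^2 = 46656

Result: 46656
Multiplications needed: 3 (3 lines after 6^1)

6^6 = 46656. Using exponentiation by squaring, this requires 3 multiplications. The key idea: if the exponent is even, square the half-power; if odd, multiply by the base once.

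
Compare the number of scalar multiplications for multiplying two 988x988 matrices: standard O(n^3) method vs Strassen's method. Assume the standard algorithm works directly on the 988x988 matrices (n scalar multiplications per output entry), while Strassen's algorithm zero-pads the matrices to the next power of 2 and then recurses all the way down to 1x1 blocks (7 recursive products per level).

Matrix multiplication for 988x988 matrices:

Strassen's algorithm requires power-of-2 dimensions. Pad 988x988 to 1024x1024 (next power of 2).

Standard algorithm: 988^3 = 964430272 multiplications
Strassen's algorithm: 7^(log2(1024)) = 7^10 = 282475249 multiplications
Savings: 964430272 - 282475249 = 681955023 multiplications

Standard: 964430272 multiplications (988^3). Strassen: 282475249 multiplications (7^10, after padding to 1024x1024). Strassen reduces 8 recursive multiplications to 7 at each level.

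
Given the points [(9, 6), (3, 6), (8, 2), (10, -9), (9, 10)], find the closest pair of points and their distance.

Computing all pairwise distances among 5 points:

d((9, 6), (3, 6)) = 6.0
d((9, 6), (8, 2)) = 4.1231
d((9, 6), (10, -9)) = 15.0333
d((9, 6), (9, 10)) = 4.0 <-- minimum
d((3, 6), (8, 2)) = 6.4031
d((3, 6), (10, -9)) = 16.5529
d((3, 6), (9, 10)) = 7.2111
d((8, 2), (10, -9)) = 11.1803
d((8, 2), (9, 10)) = 8.0623
d((10, -9), (9, 10)) = 19.0263

Closest pair: (9, 6) and (9, 10) with distance 4.0

The closest pair is (9, 6) and (9, 10) with Euclidean distance 4.0. For 5 points, brute-force pairwise comparison is shown above. For large n, the divide-and-conquer algorithm (sort by x, recurse on halves, check the dividing strip) achieves O(n log n).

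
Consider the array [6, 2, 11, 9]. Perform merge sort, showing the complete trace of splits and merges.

Merge sort trace:

Split: [6, 2, 11, 9] -> [6, 2] and [11, 9]
  Split: [6, 2] -> [6] and [2]
  Merge: [6] + [2] -> [2, 6]
  Split: [11, 9] -> [11] and [9]
  Merge: [11] + [9] -> [9, 11]
Merge: [2, 6] + [9, 11] -> [2, 6, 9, 11]

Final sorted array: [2, 6, 9, 11]

The merge sort proceeds by recursively splitting the array and merging sorted halves.
After all merges, the sorted array is [2, 6, 9, 11].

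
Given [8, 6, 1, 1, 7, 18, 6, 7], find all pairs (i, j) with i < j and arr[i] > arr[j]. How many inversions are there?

Finding inversions in [8, 6, 1, 1, 7, 18, 6, 7]:

(0, 1): arr[0]=8 > arr[1]=6
(0, 2): arr[0]=8 > arr[2]=1
(0, 3): arr[0]=8 > arr[3]=1
(0, 4): arr[0]=8 > arr[4]=7
(0, 6): arr[0]=8 > arr[6]=6
(0, 7): arr[0]=8 > arr[7]=7
(1, 2): arr[1]=6 > arr[2]=1
(1, 3): arr[1]=6 > arr[3]=1
(4, 6): arr[4]=7 > arr[6]=6
(5, 6): arr[5]=18 > arr[6]=6
(5, 7): arr[5]=18 > arr[7]=7

Total inversions: 11

The array has 11 inversion(s): (0,1), (0,2), (0,3), (0,4), (0,6), (0,7), (1,2), (1,3), (4,6), (5,6), (5,7). Each pair (i,j) satisfies i < j and arr[i] > arr[j].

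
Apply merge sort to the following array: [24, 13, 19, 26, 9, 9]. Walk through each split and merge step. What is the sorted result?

Merge sort trace:

Split: [24, 13, 19, 26, 9, 9] -> [24, 13, 19] and [26, 9, 9]
  Split: [24, 13, 19] -> [24] and [13, 19]
    Split: [13, 19] -> [13] and [19]
    Merge: [13] + [19] -> [13, 19]
  Merge: [24] + [13, 19] -> [13, 19, 24]
  Split: [26, 9, 9] -> [26] and [9, 9]
    Split: [9, 9] -> [9] and [9]
    Merge: [9] + [9] -> [9, 9]
  Merge: [26] + [9, 9] -> [9, 9, 26]
Merge: [13, 19, 24] + [9, 9, 26] -> [9, 9, 13, 19, 24, 26]

Final sorted array: [9, 9, 13, 19, 24, 26]

The merge sort proceeds by recursively splitting the array and merging sorted halves.
After all merges, the sorted array is [9, 9, 13, 19, 24, 26].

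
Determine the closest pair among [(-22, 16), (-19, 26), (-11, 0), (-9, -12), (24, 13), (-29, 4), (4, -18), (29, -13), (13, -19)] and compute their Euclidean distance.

Computing all pairwise distances among 9 points:

d((-22, 16), (-19, 26)) = 10.4403
d((-22, 16), (-11, 0)) = 19.4165
d((-22, 16), (-9, -12)) = 30.8707
d((-22, 16), (24, 13)) = 46.0977
d((-22, 16), (-29, 4)) = 13.8924
d((-22, 16), (4, -18)) = 42.8019
d((-22, 16), (29, -13)) = 58.6686
d((-22, 16), (13, -19)) = 49.4975
d((-19, 26), (-11, 0)) = 27.2029
d((-19, 26), (-9, -12)) = 39.2938
d((-19, 26), (24, 13)) = 44.9222
d((-19, 26), (-29, 4)) = 24.1661
d((-19, 26), (4, -18)) = 49.6488
d((-19, 26), (29, -13)) = 61.8466
d((-19, 26), (13, -19)) = 55.2178
d((-11, 0), (-9, -12)) = 12.1655
d((-11, 0), (24, 13)) = 37.3363
d((-11, 0), (-29, 4)) = 18.4391
d((-11, 0), (4, -18)) = 23.4307
d((-11, 0), (29, -13)) = 42.0595
d((-11, 0), (13, -19)) = 30.6105
d((-9, -12), (24, 13)) = 41.4005
d((-9, -12), (-29, 4)) = 25.6125
d((-9, -12), (4, -18)) = 14.3178
d((-9, -12), (29, -13)) = 38.0132
d((-9, -12), (13, -19)) = 23.0868
d((24, 13), (-29, 4)) = 53.7587
d((24, 13), (4, -18)) = 36.8917
d((24, 13), (29, -13)) = 26.4764
d((24, 13), (13, -19)) = 33.8378
d((-29, 4), (4, -18)) = 39.6611
d((-29, 4), (29, -13)) = 60.4401
d((-29, 4), (13, -19)) = 47.8853
d((4, -18), (29, -13)) = 25.4951
d((4, -18), (13, -19)) = 9.0554 <-- minimum
d((29, -13), (13, -19)) = 17.088

Closest pair: (4, -18) and (13, -19) with distance 9.0554

The closest pair is (4, -18) and (13, -19) with Euclidean distance 9.0554. For 9 points, brute-force pairwise comparison is shown above. For large n, the divide-and-conquer algorithm (sort by x, recurse on halves, check the dividing strip) achieves O(n log n).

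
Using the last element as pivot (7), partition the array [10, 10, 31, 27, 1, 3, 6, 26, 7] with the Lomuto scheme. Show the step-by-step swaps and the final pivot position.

Lomuto partition with pivot = 7:

Initial array: [10, 10, 31, 27, 1, 3, 6, 26, 7]

arr[0]=10 > 7: no swap
arr[1]=10 > 7: no swap
arr[2]=31 > 7: no swap
arr[3]=27 > 7: no swap
arr[4]=1 <= 7: swap with position 0, array becomes [1, 10, 31, 27, 10, 3, 6, 26, 7]
arr[5]=3 <= 7: swap with position 1, array becomes [1, 3, 31, 27, 10, 10, 6, 26, 7]
arr[6]=6 <= 7: swap with position 2, array becomes [1, 3, 6, 27, 10, 10, 31, 26, 7]
arr[7]=26 > 7: no swap

Place pivot at position 3: [1, 3, 6, 7, 10, 10, 31, 26, 27]
Pivot position: 3

After partitioning with pivot 7, the array becomes [1, 3, 6, 7, 10, 10, 31, 26, 27]. The pivot is placed at index 3. All elements to the left of the pivot are <= 7, and all elements to the right are > 7.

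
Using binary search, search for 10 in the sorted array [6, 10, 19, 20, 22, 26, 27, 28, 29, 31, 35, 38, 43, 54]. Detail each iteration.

Binary search for 10 in [6, 10, 19, 20, 22, 26, 27, 28, 29, 31, 35, 38, 43, 54]:

lo=0, hi=13, mid=6, arr[mid]=27 -> 27 > 10, search left half
lo=0, hi=5, mid=2, arr[mid]=19 -> 19 > 10, search left half
lo=0, hi=1, mid=0, arr[mid]=6 -> 6 < 10, search right half
lo=1, hi=1, mid=1, arr[mid]=10 -> Found target at index 1!

Binary search finds 10 at index 1 after 4 comparisons. The search repeatedly halves the search space by comparing with the middle element.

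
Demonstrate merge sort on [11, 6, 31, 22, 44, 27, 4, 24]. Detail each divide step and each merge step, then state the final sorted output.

Merge sort trace:

Split: [11, 6, 31, 22, 44, 27, 4, 24] -> [11, 6, 31, 22] and [44, 27, 4, 24]
  Split: [11, 6, 31, 22] -> [11, 6] and [31, 22]
    Split: [11, 6] -> [11] and [6]
    Merge: [11] + [6] -> [6, 11]
    Split: [31, 22] -> [31] and [22]
    Merge: [31] + [22] -> [22, 31]
  Merge: [6, 11] + [22, 31] -> [6, 11, 22, 31]
  Split: [44, 27, 4, 24] -> [44, 27] and [4, 24]
    Split: [44, 27] -> [44] and [27]
    Merge: [44] + [27] -> [27, 44]
    Split: [4, 24] -> [4] and [24]
    Merge: [4] + [24] -> [4, 24]
  Merge: [27, 44] + [4, 24] -> [4, 24, 27, 44]
Merge: [6, 11, 22, 31] + [4, 24, 27, 44] -> [4, 6, 11, 22, 24, 27, 31, 44]

Final sorted array: [4, 6, 11, 22, 24, 27, 31, 44]

The merge sort proceeds by recursively splitting the array and merging sorted halves.
After all merges, the sorted array is [4, 6, 11, 22, 24, 27, 31, 44].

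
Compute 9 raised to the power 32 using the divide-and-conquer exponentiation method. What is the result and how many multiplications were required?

Computing 9^32 by squaring (build up from 9^1; each line after the first costs one multiplication):

9^1 = 9
9^2 = (9^1)^2 = 9^2 = 81
9^4 = (9^2)^2 = 81^2 = 6561
9^8 = (9^4)^2 = 6561^2 = 43046721
9^16 = (9^8)^2 = 43046721^2 = 1853020188851841
9^32 = (9^16)^2 = 1853020188851841^2 = 3433683820292512484657849089281

Result: 3433683820292512484657849089281
Multiplications needed: 5 (5 lines after 9^1)

9^32 = 3433683820292512484657849089281. Using exponentiation by squaring, this requires 5 multiplications. The key idea: if the exponent is even, square the half-power; if odd, multiply by the base once.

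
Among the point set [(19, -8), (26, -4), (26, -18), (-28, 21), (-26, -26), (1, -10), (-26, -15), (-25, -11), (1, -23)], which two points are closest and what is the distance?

Computing all pairwise distances among 9 points:

d((19, -8), (26, -4)) = 8.0623
d((19, -8), (26, -18)) = 12.2066
d((19, -8), (-28, 21)) = 55.2268
d((19, -8), (-26, -26)) = 48.4665
d((19, -8), (1, -10)) = 18.1108
d((19, -8), (-26, -15)) = 45.5412
d((19, -8), (-25, -11)) = 44.1022
d((19, -8), (1, -23)) = 23.4307
d((26, -4), (26, -18)) = 14.0
d((26, -4), (-28, 21)) = 59.5063
d((26, -4), (-26, -26)) = 56.4624
d((26, -4), (1, -10)) = 25.7099
d((26, -4), (-26, -15)) = 53.1507
d((26, -4), (-25, -11)) = 51.4782
d((26, -4), (1, -23)) = 31.4006
d((26, -18), (-28, 21)) = 66.6108
d((26, -18), (-26, -26)) = 52.6118
d((26, -18), (1, -10)) = 26.2488
d((26, -18), (-26, -15)) = 52.0865
d((26, -18), (-25, -11)) = 51.4782
d((26, -18), (1, -23)) = 25.4951
d((-28, 21), (-26, -26)) = 47.0425
d((-28, 21), (1, -10)) = 42.45
d((-28, 21), (-26, -15)) = 36.0555
d((-28, 21), (-25, -11)) = 32.1403
d((-28, 21), (1, -23)) = 52.6972
d((-26, -26), (1, -10)) = 31.3847
d((-26, -26), (-26, -15)) = 11.0
d((-26, -26), (-25, -11)) = 15.0333
d((-26, -26), (1, -23)) = 27.1662
d((1, -10), (-26, -15)) = 27.4591
d((1, -10), (-25, -11)) = 26.0192
d((1, -10), (1, -23)) = 13.0
d((-26, -15), (-25, -11)) = 4.1231 <-- minimum
d((-26, -15), (1, -23)) = 28.1603
d((-25, -11), (1, -23)) = 28.6356

Closest pair: (-26, -15) and (-25, -11) with distance 4.1231

The closest pair is (-26, -15) and (-25, -11) with Euclidean distance 4.1231. For 9 points, brute-force pairwise comparison is shown above. For large n, the divide-and-conquer algorithm (sort by x, recurse on halves, check the dividing strip) achieves O(n log n).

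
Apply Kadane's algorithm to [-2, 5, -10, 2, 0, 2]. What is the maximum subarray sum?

Using Kadane's algorithm on [-2, 5, -10, 2, 0, 2]:

Scanning through the array:
Position 1 (value 5): max_ending_here = 5, max_so_far = 5
Position 2 (value -10): max_ending_here = -5, max_so_far = 5
Position 3 (value 2): max_ending_here = 2, max_so_far = 5
Position 4 (value 0): max_ending_here = 2, max_so_far = 5
Position 5 (value 2): max_ending_here = 4, max_so_far = 5

Maximum subarray: [5]
Maximum sum: 5

The maximum subarray is [5] with sum 5. This subarray runs from index 1 to index 1.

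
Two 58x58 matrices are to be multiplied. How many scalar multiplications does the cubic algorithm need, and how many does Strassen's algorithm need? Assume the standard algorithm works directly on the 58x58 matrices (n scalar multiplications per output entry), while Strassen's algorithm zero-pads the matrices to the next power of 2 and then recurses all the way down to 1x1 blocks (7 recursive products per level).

Matrix multiplication for 58x58 matrices:

Strassen's algorithm requires power-of-2 dimensions. Pad 58x58 to 64x64 (next power of 2).

Standard algorithm: 58^3 = 195112 multiplications
Strassen's algorithm: 7^(log2(64)) = 7^6 = 117649 multiplications
Savings: 195112 - 117649 = 77463 multiplications

Standard: 195112 multiplications (58^3). Strassen: 117649 multiplications (7^6, after padding to 64x64). Strassen reduces 8 recursive multiplications to 7 at each level.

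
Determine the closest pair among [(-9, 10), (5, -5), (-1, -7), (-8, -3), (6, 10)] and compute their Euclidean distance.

Computing all pairwise distances among 5 points:

d((-9, 10), (5, -5)) = 20.5183
d((-9, 10), (-1, -7)) = 18.7883
d((-9, 10), (-8, -3)) = 13.0384
d((-9, 10), (6, 10)) = 15.0
d((5, -5), (-1, -7)) = 6.3246 <-- minimum
d((5, -5), (-8, -3)) = 13.1529
d((5, -5), (6, 10)) = 15.0333
d((-1, -7), (-8, -3)) = 8.0623
d((-1, -7), (6, 10)) = 18.3848
d((-8, -3), (6, 10)) = 19.105

Closest pair: (5, -5) and (-1, -7) with distance 6.3246

The closest pair is (5, -5) and (-1, -7) with Euclidean distance 6.3246. For 5 points, brute-force pairwise comparison is shown above. For large n, the divide-and-conquer algorithm (sort by x, recurse on halves, check the dividing strip) achieves O(n log n).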